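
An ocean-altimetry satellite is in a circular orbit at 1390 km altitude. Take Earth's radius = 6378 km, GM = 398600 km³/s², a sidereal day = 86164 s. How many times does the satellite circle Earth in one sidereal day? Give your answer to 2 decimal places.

Semi-major axis a = 6378 + 1390 = 7768 km. Period T = 2π√(a³/μ) = 2π√(7768³/398600) = 6813.6 s = 113.56 min.
Orbits per sidereal day = 86164 / 6813.6 = 12.646.

12.65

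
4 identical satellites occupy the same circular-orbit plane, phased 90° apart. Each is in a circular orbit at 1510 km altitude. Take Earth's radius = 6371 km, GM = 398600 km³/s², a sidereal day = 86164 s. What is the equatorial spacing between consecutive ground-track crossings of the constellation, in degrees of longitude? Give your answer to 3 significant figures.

Semi-major axis a = 6371 + 1510 = 7881 km. Period T = 2π√(a³/μ) = 2π√(7881³/398600) = 6962.8 s = 116.05 min.
Single-satellite node shift = (6962.8/86164) × 360° = 29.09°.
With 4 satellites evenly phased, successive equator crossings are 29.09/4 = 7.273° apart.

7.27°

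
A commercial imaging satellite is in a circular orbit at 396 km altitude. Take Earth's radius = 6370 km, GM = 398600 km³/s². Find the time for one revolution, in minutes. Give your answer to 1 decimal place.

92.3 min

Semi-major axis a = 6370 + 396 = 6766 km. Period T = 2π√(a³/μ) = 2π√(6766³/398600) = 5538.7 s = 92.31 min.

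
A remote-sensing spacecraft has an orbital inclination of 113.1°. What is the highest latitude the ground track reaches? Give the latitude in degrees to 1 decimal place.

66.9°

Retrograde orbit: the ground track reaches ±(180° − i) = ±(180 − 113.1) = ±66.9°.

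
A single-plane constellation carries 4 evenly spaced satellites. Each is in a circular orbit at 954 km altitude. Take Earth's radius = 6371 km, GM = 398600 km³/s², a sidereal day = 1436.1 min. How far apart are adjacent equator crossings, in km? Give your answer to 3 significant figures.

725 km

Semi-major axis a = 6371 + 954 = 7325 km. Period T = 2π√(a³/μ) = 2π√(7325³/398600) = 6239.1 s = 103.99 min.
Single-satellite node shift = (6239.1/86166) × 360° = 26.07°.
With 4 satellites evenly phased, successive equator crossings are 26.07/4 = 6.517° apart.
That is 6.517 × 111.2 = 725 km at the equator.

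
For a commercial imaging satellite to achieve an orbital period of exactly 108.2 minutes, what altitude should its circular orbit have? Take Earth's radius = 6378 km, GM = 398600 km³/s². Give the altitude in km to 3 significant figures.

T = 108.2 min = 6492.0 s.
From T = 2π√(a³/μ): a = (μ T²/4π²)^(1/3) = (398600 × 6492.0² / 4π²)^(1/3) = 7522 km.
Altitude h = a − R = 7522 − 6378 = 1144 km.

1140 km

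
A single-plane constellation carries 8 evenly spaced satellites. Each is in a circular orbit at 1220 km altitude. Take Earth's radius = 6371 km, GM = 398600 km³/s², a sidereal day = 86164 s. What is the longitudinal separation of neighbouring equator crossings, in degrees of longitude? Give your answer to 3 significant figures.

3.44°

Semi-major axis a = 6371 + 1220 = 7591 km. Period T = 2π√(a³/μ) = 2π√(7591³/398600) = 6582.0 s = 109.70 min.
Single-satellite node shift = (6582.0/86164) × 360° = 27.50°.
With 8 satellites evenly phased, successive equator crossings are 27.50/8 = 3.438° apart.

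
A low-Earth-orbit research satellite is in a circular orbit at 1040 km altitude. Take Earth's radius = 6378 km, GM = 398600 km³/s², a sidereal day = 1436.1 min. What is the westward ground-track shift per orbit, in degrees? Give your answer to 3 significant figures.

Semi-major axis a = 6378 + 1040 = 7418 km. Period T = 2π√(a³/μ) = 2π√(7418³/398600) = 6358.3 s = 105.97 min.
During one orbit Earth rotates (6358.3 / 86166) × 360° = 26.56°.

26.6°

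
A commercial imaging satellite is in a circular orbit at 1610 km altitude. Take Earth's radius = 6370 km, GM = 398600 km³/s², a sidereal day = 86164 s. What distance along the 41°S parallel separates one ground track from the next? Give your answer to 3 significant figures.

2490 km

Semi-major axis a = 6370 + 1610 = 7980 km. Period T = 2π√(a³/μ) = 2π√(7980³/398600) = 7094.4 s = 118.24 min.
Node shift per orbit = (7094.4/86164) × 360° = 29.64°.
Equatorial spacing = 29.64 × 111.2 km/° = 3295 km.
At 41° latitude, spacing = 3295 × cos(41°) = 2487 km.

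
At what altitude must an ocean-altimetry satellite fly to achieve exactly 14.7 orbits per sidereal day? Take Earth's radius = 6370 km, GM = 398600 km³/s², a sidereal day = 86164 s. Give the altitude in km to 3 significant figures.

Required period T = 86164 / 14.7 = 5861.5 s.
From T = 2π√(a³/μ): a = (μ T²/4π²)^(1/3) = (398600 × 5861.5² / 4π²)^(1/3) = 7026 km.
Altitude h = a − R = 7026 − 6370 = 656 km.

656 km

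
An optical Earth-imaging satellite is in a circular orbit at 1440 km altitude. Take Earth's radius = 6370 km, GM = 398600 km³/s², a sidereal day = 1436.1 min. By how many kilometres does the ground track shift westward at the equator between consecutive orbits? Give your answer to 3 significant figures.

Semi-major axis a = 6370 + 1440 = 7810 km. Period T = 2π√(a³/μ) = 2π√(7810³/398600) = 6868.9 s = 114.48 min.
During one orbit Earth rotates (6868.9 / 86166) × 360° = 28.70°.
At the equator that is 28.70° × (2π·6370/360) km/° = 28.70 × 111.2 = 3191 km.

3190 km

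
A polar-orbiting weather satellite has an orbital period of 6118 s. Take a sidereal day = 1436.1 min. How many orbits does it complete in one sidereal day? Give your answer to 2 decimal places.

14.08

Orbits per sidereal day = 86166 / 6118.0 = 14.084.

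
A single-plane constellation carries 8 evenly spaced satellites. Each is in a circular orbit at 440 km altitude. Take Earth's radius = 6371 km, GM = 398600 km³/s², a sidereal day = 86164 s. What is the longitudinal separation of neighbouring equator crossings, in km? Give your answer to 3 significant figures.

Semi-major axis a = 6371 + 440 = 6811 km. Period T = 2π√(a³/μ) = 2π√(6811³/398600) = 5594.1 s = 93.23 min.
Single-satellite node shift = (5594.1/86164) × 360° = 23.37°.
With 8 satellites evenly phased, successive equator crossings are 23.37/8 = 2.922° apart.
That is 2.922 × 111.2 = 325 km at the equator.

325 km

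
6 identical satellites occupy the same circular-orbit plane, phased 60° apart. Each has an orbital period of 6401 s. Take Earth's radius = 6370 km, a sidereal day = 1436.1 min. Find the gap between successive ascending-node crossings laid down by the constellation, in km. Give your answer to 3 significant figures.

496 km

Single-satellite node shift = (6401.0/86166) × 360° = 26.74°.
With 6 satellites evenly phased, successive equator crossings are 26.74/6 = 4.457° apart.
That is 4.457 × 111.2 = 496 km at the equator.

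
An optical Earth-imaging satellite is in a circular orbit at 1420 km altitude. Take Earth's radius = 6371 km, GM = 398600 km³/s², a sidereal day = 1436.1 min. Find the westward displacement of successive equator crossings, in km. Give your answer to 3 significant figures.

3180 km

Semi-major axis a = 6371 + 1420 = 7791 km. Period T = 2π√(a³/μ) = 2π√(7791³/398600) = 6843.9 s = 114.06 min.
During one orbit Earth rotates (6843.9 / 86166) × 360° = 28.59°.
At the equator that is 28.59° × (2π·6371/360) km/° = 28.59 × 111.2 = 3179 km.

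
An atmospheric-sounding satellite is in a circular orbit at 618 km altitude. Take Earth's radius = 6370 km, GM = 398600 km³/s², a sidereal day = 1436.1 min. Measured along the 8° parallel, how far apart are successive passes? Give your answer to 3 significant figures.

Semi-major axis a = 6370 + 618 = 6988 km. Period T = 2π√(a³/μ) = 2π√(6988³/398600) = 5813.5 s = 96.89 min.
Node shift per orbit = (5813.5/86166) × 360° = 24.29°.
Equatorial spacing = 24.29 × 111.2 km/° = 2700 km.
At 8° latitude, spacing = 2700 × cos(8°) = 2674 km.

2670 km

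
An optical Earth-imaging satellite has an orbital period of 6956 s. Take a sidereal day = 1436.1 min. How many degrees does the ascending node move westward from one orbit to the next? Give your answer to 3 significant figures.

29.1°

During one orbit Earth rotates (6956.0 / 86166) × 360° = 29.06°.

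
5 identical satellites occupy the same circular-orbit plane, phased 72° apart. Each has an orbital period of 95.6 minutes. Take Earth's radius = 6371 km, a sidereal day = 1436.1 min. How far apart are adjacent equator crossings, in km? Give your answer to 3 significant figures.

T = 95.6 min = 5736.0 s.
Single-satellite node shift = (5736.0/86166) × 360° = 23.96°.
With 5 satellites evenly phased, successive equator crossings are 23.96/5 = 4.793° apart.
That is 4.793 × 111.2 = 533 km at the equator.

533 km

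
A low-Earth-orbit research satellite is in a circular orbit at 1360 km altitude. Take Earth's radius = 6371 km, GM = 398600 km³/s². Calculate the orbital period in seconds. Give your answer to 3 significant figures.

6760 seconds

Semi-major axis a = 6371 + 1360 = 7731 km. Period T = 2π√(a³/μ) = 2π√(7731³/398600) = 6765.0 s = 112.75 min.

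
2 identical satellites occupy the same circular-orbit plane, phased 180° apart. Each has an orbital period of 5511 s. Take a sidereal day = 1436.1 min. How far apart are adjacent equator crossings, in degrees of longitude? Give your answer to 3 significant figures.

Single-satellite node shift = (5511.0/86166) × 360° = 23.02°.
With 2 satellites evenly phased, successive equator crossings are 23.02/2 = 11.512° apart.

11.5°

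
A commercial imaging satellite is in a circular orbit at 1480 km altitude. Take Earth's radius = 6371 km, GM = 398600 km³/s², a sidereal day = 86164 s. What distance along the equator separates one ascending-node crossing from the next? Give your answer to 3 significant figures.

Semi-major axis a = 6371 + 1480 = 7851 km. Period T = 2π√(a³/μ) = 2π√(7851³/398600) = 6923.1 s = 115.38 min.
During one orbit Earth rotates (6923.1 / 86164) × 360° = 28.93°.
At the equator that is 28.93° × (2π·6371/360) km/° = 28.93 × 111.2 = 3216 km.

3220 km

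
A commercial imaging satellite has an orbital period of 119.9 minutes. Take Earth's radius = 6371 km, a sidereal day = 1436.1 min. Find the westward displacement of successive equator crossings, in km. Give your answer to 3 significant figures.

T = 119.9 min = 7194.0 s.
During one orbit Earth rotates (7194.0 / 86166) × 360° = 30.06°.
At the equator that is 30.06° × (2π·6371/360) km/° = 30.06 × 111.2 = 3342 km.

3340 km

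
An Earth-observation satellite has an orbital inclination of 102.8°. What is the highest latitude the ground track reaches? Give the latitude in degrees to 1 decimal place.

Retrograde orbit: the ground track reaches ±(180° − i) = ±(180 − 102.8) = ±77.2°.

77.2°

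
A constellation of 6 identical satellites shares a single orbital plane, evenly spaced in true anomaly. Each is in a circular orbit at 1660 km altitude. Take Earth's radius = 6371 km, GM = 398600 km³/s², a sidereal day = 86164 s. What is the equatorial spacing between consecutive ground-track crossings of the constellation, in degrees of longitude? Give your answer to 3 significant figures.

4.99°

Semi-major axis a = 6371 + 1660 = 8031 km. Period T = 2π√(a³/μ) = 2π√(8031³/398600) = 7162.5 s = 119.38 min.
Single-satellite node shift = (7162.5/86164) × 360° = 29.93°.
With 6 satellites evenly phased, successive equator crossings are 29.93/6 = 4.988° apart.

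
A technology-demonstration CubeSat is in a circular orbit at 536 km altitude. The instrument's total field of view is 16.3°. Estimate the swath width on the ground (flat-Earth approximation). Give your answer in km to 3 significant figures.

154 km

Half-angle = 16.3°/2 = 8.15°.
Swath width ≈ 2h·tan(θ/2) = 2 × 536 × tan(8.15°) = 153.5 km.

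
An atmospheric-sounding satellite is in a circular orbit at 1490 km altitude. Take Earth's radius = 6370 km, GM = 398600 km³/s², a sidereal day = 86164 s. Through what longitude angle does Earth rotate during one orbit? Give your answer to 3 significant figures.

Semi-major axis a = 6370 + 1490 = 7860 km. Period T = 2π√(a³/μ) = 2π√(7860³/398600) = 6935.0 s = 115.58 min.
During one orbit Earth rotates (6935.0 / 86164) × 360° = 28.97°.

29.0°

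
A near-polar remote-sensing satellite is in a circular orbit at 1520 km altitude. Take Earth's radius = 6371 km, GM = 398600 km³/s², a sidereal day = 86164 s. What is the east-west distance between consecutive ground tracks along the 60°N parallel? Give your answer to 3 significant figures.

Semi-major axis a = 6371 + 1520 = 7891 km. Period T = 2π√(a³/μ) = 2π√(7891³/398600) = 6976.0 s = 116.27 min.
Node shift per orbit = (6976.0/86164) × 360° = 29.15°.
Equatorial spacing = 29.15 × 111.2 km/° = 3241 km.
At 60° latitude, spacing = 3241 × cos(60°) = 1620 km.

1620 km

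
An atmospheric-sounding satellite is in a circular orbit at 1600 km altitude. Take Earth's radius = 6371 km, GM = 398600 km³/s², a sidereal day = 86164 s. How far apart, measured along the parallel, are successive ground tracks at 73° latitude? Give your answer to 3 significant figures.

Semi-major axis a = 6371 + 1600 = 7971 km. Period T = 2π√(a³/μ) = 2π√(7971³/398600) = 7082.4 s = 118.04 min.
Node shift per orbit = (7082.4/86164) × 360° = 29.59°.
Equatorial spacing = 29.59 × 111.2 km/° = 3290 km.
At 73° latitude, spacing = 3290 × cos(73°) = 962 km.

962 km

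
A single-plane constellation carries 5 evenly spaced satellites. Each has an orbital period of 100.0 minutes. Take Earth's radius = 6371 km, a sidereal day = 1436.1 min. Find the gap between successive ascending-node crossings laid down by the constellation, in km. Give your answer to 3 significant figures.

557 km

T = 100.0 min = 6000.0 s.
Single-satellite node shift = (6000.0/86166) × 360° = 25.07°.
With 5 satellites evenly phased, successive equator crossings are 25.07/5 = 5.014° apart.
That is 5.014 × 111.2 = 557 km at the equator.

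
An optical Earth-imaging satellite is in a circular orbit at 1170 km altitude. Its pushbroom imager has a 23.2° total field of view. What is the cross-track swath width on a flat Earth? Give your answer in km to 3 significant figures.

Half-angle = 23.2°/2 = 11.6°.
Swath width ≈ 2h·tan(θ/2) = 2 × 1170 × tan(11.6°) = 480.3 km.

480 km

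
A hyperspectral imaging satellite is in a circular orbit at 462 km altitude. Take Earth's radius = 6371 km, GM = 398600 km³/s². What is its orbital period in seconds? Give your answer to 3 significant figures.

Semi-major axis a = 6371 + 462 = 6833 km. Period T = 2π√(a³/μ) = 2π√(6833³/398600) = 5621.2 s = 93.69 min.

5620 seconds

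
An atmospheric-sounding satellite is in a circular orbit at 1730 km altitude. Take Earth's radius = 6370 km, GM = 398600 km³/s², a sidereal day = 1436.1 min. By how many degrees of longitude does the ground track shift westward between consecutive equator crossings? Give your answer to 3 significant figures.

30.3°

Semi-major axis a = 6370 + 1730 = 8100 km. Period T = 2π√(a³/μ) = 2π√(8100³/398600) = 7255.0 s = 120.92 min.
During one orbit Earth rotates (7255.0 / 86166) × 360° = 30.31°.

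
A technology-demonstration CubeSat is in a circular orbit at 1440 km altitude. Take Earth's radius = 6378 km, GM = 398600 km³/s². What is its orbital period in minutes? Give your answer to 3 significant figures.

Semi-major axis a = 6378 + 1440 = 7818 km. Period T = 2π√(a³/μ) = 2π√(7818³/398600) = 6879.5 s = 114.66 min.

115 min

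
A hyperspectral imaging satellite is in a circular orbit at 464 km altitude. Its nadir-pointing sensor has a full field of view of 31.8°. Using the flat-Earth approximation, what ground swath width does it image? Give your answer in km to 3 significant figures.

Half-angle = 31.8°/2 = 15.9°.
Swath width ≈ 2h·tan(θ/2) = 2 × 464 × tan(15.9°) = 264.3 km.

264 km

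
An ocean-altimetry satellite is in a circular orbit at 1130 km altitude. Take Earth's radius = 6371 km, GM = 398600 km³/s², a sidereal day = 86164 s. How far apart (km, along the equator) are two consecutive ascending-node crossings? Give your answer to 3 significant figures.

Semi-major axis a = 6371 + 1130 = 7501 km. Period T = 2π√(a³/μ) = 2π√(7501³/398600) = 6465.3 s = 107.76 min.
During one orbit Earth rotates (6465.3 / 86164) × 360° = 27.01°.
At the equator that is 27.01° × (2π·6371/360) km/° = 27.01 × 111.2 = 3004 km.

3000 km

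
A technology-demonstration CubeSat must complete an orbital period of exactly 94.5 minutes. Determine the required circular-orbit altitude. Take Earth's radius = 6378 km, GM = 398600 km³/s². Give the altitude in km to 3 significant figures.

494 km

T = 94.5 min = 5670.0 s.
From T = 2π√(a³/μ): a = (μ T²/4π²)^(1/3) = (398600 × 5670.0² / 4π²)^(1/3) = 6872 km.
Altitude h = a − R = 6872 − 6378 = 494 km.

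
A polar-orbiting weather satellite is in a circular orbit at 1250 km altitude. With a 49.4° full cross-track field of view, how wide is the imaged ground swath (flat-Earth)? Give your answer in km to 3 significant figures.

1150 km

Half-angle = 49.4°/2 = 24.7°.
Swath width ≈ 2h·tan(θ/2) = 2 × 1250 × tan(24.7°) = 1149.9 km.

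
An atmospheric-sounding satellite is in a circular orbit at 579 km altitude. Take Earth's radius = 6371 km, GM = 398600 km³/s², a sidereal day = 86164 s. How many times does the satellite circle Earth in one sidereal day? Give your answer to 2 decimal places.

14.94

Semi-major axis a = 6371 + 579 = 6950 km. Period T = 2π√(a³/μ) = 2π√(6950³/398600) = 5766.2 s = 96.10 min.
Orbits per sidereal day = 86164 / 5766.2 = 14.943.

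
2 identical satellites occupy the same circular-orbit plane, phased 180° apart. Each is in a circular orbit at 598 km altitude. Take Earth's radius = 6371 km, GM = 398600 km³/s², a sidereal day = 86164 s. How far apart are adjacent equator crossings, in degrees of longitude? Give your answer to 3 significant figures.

Semi-major axis a = 6371 + 598 = 6969 km. Period T = 2π√(a³/μ) = 2π√(6969³/398600) = 5789.8 s = 96.50 min.
Single-satellite node shift = (5789.8/86164) × 360° = 24.19°.
With 2 satellites evenly phased, successive equator crossings are 24.19/2 = 12.095° apart.

12.1°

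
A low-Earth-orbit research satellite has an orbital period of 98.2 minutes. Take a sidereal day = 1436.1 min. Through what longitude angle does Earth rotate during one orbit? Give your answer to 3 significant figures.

24.6°

T = 98.2 min = 5892.0 s.
During one orbit Earth rotates (5892.0 / 86166) × 360° = 24.62°.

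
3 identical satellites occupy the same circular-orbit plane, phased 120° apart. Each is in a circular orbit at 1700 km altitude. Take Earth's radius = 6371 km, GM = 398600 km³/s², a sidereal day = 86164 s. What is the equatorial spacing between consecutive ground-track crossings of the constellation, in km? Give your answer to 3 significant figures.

Semi-major axis a = 6371 + 1700 = 8071 km. Period T = 2π√(a³/μ) = 2π√(8071³/398600) = 7216.1 s = 120.27 min.
Single-satellite node shift = (7216.1/86164) × 360° = 30.15°.
With 3 satellites evenly phased, successive equator crossings are 30.15/3 = 10.050° apart.
That is 10.050 × 111.2 = 1117 km at the equator.

1120 km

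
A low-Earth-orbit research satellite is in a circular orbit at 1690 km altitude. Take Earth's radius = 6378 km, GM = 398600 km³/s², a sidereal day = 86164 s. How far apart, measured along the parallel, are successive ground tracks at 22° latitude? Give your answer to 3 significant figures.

3110 km

Semi-major axis a = 6378 + 1690 = 8068 km. Period T = 2π√(a³/μ) = 2π√(8068³/398600) = 7212.1 s = 120.20 min.
Node shift per orbit = (7212.1/86164) × 360° = 30.13°.
Equatorial spacing = 30.13 × 111.3 km/° = 3354 km.
At 22° latitude, spacing = 3354 × cos(22°) = 3110 km.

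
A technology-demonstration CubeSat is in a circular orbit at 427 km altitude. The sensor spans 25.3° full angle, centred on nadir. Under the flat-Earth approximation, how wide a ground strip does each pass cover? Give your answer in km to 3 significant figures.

Half-angle = 25.3°/2 = 12.65°.
Swath width ≈ 2h·tan(θ/2) = 2 × 427 × tan(12.65°) = 191.7 km.

192 km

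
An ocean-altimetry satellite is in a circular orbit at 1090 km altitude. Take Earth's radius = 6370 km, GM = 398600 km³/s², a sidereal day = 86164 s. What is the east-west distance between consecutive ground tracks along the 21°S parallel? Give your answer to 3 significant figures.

2780 km

Semi-major axis a = 6370 + 1090 = 7460 km. Period T = 2π√(a³/μ) = 2π√(7460³/398600) = 6412.4 s = 106.87 min.
Node shift per orbit = (6412.4/86164) × 360° = 26.79°.
Equatorial spacing = 26.79 × 111.2 km/° = 2979 km.
At 21° latitude, spacing = 2979 × cos(21°) = 2781 km.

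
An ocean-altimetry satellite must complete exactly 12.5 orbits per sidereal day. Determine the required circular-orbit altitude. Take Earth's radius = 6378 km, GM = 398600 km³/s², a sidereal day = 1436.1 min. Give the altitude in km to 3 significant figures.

1450 km

Required period T = 86166 / 12.5 = 6893.3 s.
From T = 2π√(a³/μ): a = (μ T²/4π²)^(1/3) = (398600 × 6893.3² / 4π²)^(1/3) = 7828 km.
Altitude h = a − R = 7828 − 6378 = 1450 km.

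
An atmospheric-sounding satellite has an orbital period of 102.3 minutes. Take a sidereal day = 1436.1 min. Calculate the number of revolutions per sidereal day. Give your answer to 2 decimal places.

14.04

T = 102.3 min = 6138.0 s.
Orbits per sidereal day = 86166 / 6138.0 = 14.038.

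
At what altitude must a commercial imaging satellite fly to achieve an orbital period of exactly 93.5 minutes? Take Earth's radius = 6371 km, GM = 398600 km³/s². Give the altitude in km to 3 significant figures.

T = 93.5 min = 5610.0 s.
From T = 2π√(a³/μ): a = (μ T²/4π²)^(1/3) = (398600 × 5610.0² / 4π²)^(1/3) = 6824 km.
Altitude h = a − R = 6824 − 6371 = 453 km.

453 km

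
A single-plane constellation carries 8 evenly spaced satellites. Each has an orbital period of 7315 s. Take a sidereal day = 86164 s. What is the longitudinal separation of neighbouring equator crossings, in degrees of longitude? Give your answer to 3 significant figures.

3.82°

Single-satellite node shift = (7315.0/86164) × 360° = 30.56°.
With 8 satellites evenly phased, successive equator crossings are 30.56/8 = 3.820° apart.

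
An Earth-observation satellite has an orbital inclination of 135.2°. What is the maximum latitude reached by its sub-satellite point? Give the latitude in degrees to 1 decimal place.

44.8°

Retrograde orbit: the ground track reaches ±(180° − i) = ±(180 − 135.2) = ±44.8°.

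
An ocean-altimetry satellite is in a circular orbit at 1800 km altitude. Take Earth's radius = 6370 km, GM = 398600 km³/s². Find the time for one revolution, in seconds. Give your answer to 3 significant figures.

Semi-major axis a = 6370 + 1800 = 8170 km. Period T = 2π√(a³/μ) = 2π√(8170³/398600) = 7349.3 s = 122.49 min.

7350 seconds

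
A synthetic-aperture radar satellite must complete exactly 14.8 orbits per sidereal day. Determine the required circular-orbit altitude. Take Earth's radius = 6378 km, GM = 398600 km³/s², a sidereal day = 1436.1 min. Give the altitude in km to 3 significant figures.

617 km

Required period T = 86166 / 14.8 = 5822.0 s.
From T = 2π√(a³/μ): a = (μ T²/4π²)^(1/3) = (398600 × 5822.0² / 4π²)^(1/3) = 6995 km.
Altitude h = a − R = 6995 − 6378 = 617 km.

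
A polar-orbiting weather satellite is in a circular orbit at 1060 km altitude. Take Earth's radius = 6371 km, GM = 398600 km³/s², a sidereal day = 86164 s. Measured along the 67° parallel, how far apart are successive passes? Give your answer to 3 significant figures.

1160 km

Semi-major axis a = 6371 + 1060 = 7431 km. Period T = 2π√(a³/μ) = 2π√(7431³/398600) = 6375.0 s = 106.25 min.
Node shift per orbit = (6375.0/86164) × 360° = 26.64°.
Equatorial spacing = 26.64 × 111.2 km/° = 2962 km.
At 67° latitude, spacing = 2962 × cos(67°) = 1157 km.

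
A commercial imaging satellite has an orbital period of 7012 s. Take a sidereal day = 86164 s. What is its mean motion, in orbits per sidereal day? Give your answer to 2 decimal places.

12.29

Orbits per sidereal day = 86164 / 7012.0 = 12.288.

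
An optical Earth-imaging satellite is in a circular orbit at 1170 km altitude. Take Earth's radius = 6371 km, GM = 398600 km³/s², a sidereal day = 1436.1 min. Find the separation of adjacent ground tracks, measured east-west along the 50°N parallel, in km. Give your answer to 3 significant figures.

1950 km

Semi-major axis a = 6371 + 1170 = 7541 km. Period T = 2π√(a³/μ) = 2π√(7541³/398600) = 6517.1 s = 108.62 min.
Node shift per orbit = (6517.1/86166) × 360° = 27.23°.
Equatorial spacing = 27.23 × 111.2 km/° = 3028 km.
At 50° latitude, spacing = 3028 × cos(50°) = 1946 km.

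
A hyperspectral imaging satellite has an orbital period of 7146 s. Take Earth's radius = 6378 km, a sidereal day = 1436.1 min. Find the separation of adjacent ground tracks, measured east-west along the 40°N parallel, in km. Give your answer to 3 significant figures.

Node shift per orbit = (7146.0/86166) × 360° = 29.86°.
Equatorial spacing = 29.86 × 111.3 km/° = 3323 km.
At 40° latitude, spacing = 3323 × cos(40°) = 2546 km.

2550 km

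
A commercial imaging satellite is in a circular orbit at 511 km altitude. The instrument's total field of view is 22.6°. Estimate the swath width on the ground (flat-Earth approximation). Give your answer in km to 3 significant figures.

Half-angle = 22.6°/2 = 11.3°.
Swath width ≈ 2h·tan(θ/2) = 2 × 511 × tan(11.3°) = 204.2 km.

204 km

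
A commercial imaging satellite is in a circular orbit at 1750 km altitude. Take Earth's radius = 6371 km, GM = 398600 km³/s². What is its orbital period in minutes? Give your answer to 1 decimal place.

Semi-major axis a = 6371 + 1750 = 8121 km. Period T = 2π√(a³/μ) = 2π√(8121³/398600) = 7283.3 s = 121.39 min.

121.4 min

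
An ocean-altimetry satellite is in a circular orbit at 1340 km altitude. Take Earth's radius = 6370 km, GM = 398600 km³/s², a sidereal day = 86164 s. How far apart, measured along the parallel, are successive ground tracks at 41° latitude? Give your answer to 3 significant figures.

Semi-major axis a = 6370 + 1340 = 7710 km. Period T = 2π√(a³/μ) = 2π√(7710³/398600) = 6737.4 s = 112.29 min.
Node shift per orbit = (6737.4/86164) × 360° = 28.15°.
Equatorial spacing = 28.15 × 111.2 km/° = 3130 km.
At 41° latitude, spacing = 3130 × cos(41°) = 2362 km.

2360 km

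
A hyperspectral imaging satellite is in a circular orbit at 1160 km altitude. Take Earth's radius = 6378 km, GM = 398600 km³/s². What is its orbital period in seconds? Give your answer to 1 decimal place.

Semi-major axis a = 6378 + 1160 = 7538 km. Period T = 2π√(a³/μ) = 2π√(7538³/398600) = 6513.2 s = 108.55 min.

6513.2 seconds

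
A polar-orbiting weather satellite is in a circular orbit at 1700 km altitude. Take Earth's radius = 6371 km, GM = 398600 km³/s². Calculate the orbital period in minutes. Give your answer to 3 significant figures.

120 min

Semi-major axis a = 6371 + 1700 = 8071 km. Period T = 2π√(a³/μ) = 2π√(8071³/398600) = 7216.1 s = 120.27 min.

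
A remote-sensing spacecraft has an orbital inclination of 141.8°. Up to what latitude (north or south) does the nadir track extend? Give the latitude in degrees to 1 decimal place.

Retrograde orbit: the ground track reaches ±(180° − i) = ±(180 − 141.8) = ±38.2°.

38.2°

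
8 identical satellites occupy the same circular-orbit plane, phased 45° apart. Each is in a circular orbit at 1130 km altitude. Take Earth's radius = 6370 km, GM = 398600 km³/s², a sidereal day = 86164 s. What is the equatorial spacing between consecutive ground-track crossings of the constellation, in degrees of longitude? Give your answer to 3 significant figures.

3.38°

Semi-major axis a = 6370 + 1130 = 7500 km. Period T = 2π√(a³/μ) = 2π√(7500³/398600) = 6464.0 s = 107.73 min.
Single-satellite node shift = (6464.0/86164) × 360° = 27.01°.
With 8 satellites evenly phased, successive equator crossings are 27.01/8 = 3.376° apart.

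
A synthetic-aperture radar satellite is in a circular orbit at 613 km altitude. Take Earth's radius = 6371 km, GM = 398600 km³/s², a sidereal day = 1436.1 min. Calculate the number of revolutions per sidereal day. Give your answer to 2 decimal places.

14.83

Semi-major axis a = 6371 + 613 = 6984 km. Period T = 2π√(a³/μ) = 2π√(6984³/398600) = 5808.5 s = 96.81 min.
Orbits per sidereal day = 86166 / 5808.5 = 14.834.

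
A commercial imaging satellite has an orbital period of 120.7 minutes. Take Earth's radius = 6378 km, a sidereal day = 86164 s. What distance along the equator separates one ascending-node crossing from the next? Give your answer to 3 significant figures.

T = 120.7 min = 7242.0 s.
During one orbit Earth rotates (7242.0 / 86164) × 360° = 30.26°.
At the equator that is 30.26° × (2π·6378/360) km/° = 30.26 × 111.3 = 3368 km.

3370 km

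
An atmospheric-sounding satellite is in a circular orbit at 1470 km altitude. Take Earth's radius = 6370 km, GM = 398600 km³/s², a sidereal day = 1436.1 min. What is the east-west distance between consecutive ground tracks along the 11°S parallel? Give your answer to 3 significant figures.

3150 km

Semi-major axis a = 6370 + 1470 = 7840 km. Period T = 2π√(a³/μ) = 2π√(7840³/398600) = 6908.5 s = 115.14 min.
Node shift per orbit = (6908.5/86166) × 360° = 28.86°.
Equatorial spacing = 28.86 × 111.2 km/° = 3209 km.
At 11° latitude, spacing = 3209 × cos(11°) = 3150 km.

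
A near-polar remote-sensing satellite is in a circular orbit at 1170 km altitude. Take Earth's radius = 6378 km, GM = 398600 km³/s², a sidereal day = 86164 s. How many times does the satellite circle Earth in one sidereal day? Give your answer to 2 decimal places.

13.20

Semi-major axis a = 6378 + 1170 = 7548 km. Period T = 2π√(a³/μ) = 2π√(7548³/398600) = 6526.2 s = 108.77 min.
Orbits per sidereal day = 86164 / 6526.2 = 13.203.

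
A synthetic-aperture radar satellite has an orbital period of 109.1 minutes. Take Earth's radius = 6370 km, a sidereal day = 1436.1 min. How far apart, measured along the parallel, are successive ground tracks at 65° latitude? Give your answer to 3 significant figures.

T = 109.1 min = 6546.0 s.
Node shift per orbit = (6546.0/86166) × 360° = 27.35°.
Equatorial spacing = 27.35 × 111.2 km/° = 3041 km.
At 65° latitude, spacing = 3041 × cos(65°) = 1285 km.

1290 km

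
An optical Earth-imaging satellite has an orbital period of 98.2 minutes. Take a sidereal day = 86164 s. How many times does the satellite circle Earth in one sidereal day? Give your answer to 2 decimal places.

14.62

T = 98.2 min = 5892.0 s.
Orbits per sidereal day = 86164 / 5892.0 = 14.624.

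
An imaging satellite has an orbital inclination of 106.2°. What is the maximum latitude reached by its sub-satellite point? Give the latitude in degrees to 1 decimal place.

73.8°

Retrograde orbit: the ground track reaches ±(180° − i) = ±(180 − 106.2) = ±73.8°.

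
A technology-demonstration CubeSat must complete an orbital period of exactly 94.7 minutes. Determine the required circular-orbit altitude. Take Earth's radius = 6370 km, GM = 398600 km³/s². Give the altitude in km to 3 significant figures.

T = 94.7 min = 5682.0 s.
From T = 2π√(a³/μ): a = (μ T²/4π²)^(1/3) = (398600 × 5682.0² / 4π²)^(1/3) = 6882 km.
Altitude h = a − R = 6882 − 6370 = 512 km.

512 km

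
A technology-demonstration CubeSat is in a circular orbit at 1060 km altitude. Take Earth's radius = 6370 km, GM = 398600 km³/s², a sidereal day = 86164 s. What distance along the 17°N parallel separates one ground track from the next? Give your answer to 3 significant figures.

2830 km

Semi-major axis a = 6370 + 1060 = 7430 km. Period T = 2π√(a³/μ) = 2π√(7430³/398600) = 6373.7 s = 106.23 min.
Node shift per orbit = (6373.7/86164) × 360° = 26.63°.
Equatorial spacing = 26.63 × 111.2 km/° = 2961 km.
At 17° latitude, spacing = 2961 × cos(17°) = 2831 km.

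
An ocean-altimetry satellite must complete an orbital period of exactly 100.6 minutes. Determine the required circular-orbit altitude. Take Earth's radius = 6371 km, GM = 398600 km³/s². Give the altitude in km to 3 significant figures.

794 km

T = 100.6 min = 6036.0 s.
From T = 2π√(a³/μ): a = (μ T²/4π²)^(1/3) = (398600 × 6036.0² / 4π²)^(1/3) = 7165 km.
Altitude h = a − R = 7165 − 6371 = 794 km.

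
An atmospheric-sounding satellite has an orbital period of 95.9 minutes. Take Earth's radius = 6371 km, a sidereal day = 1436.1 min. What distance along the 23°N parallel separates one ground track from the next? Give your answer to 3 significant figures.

T = 95.9 min = 5754.0 s.
Node shift per orbit = (5754.0/86166) × 360° = 24.04°.
Equatorial spacing = 24.04 × 111.2 km/° = 2673 km.
At 23° latitude, spacing = 2673 × cos(23°) = 2461 km.

2460 km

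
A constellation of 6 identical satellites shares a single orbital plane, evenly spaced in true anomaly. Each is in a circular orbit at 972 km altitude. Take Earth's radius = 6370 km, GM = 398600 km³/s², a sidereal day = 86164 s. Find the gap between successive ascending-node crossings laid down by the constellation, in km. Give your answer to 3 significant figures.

Semi-major axis a = 6370 + 972 = 7342 km. Period T = 2π√(a³/μ) = 2π√(7342³/398600) = 6260.8 s = 104.35 min.
Single-satellite node shift = (6260.8/86164) × 360° = 26.16°.
With 6 satellites evenly phased, successive equator crossings are 26.16/6 = 4.360° apart.
That is 4.360 × 111.2 = 485 km at the equator.

485 km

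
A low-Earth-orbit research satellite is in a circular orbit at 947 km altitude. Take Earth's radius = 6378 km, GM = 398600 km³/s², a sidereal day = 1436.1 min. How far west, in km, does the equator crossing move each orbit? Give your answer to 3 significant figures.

Semi-major axis a = 6378 + 947 = 7325 km. Period T = 2π√(a³/μ) = 2π√(7325³/398600) = 6239.1 s = 103.99 min.
During one orbit Earth rotates (6239.1 / 86166) × 360° = 26.07°.
At the equator that is 26.07° × (2π·6378/360) km/° = 26.07 × 111.3 = 2902 km.

2900 km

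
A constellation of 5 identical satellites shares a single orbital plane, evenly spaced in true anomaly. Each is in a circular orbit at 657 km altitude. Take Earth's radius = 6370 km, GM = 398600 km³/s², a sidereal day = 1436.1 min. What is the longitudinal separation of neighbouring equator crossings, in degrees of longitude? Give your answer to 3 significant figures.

Semi-major axis a = 6370 + 657 = 7027 km. Period T = 2π√(a³/μ) = 2π√(7027³/398600) = 5862.3 s = 97.70 min.
Single-satellite node shift = (5862.3/86166) × 360° = 24.49°.
With 5 satellites evenly phased, successive equator crossings are 24.49/5 = 4.898° apart.

4.90°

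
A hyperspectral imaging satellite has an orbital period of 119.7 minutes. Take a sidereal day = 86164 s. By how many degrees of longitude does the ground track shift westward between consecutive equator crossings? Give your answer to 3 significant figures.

T = 119.7 min = 7182.0 s.
During one orbit Earth rotates (7182.0 / 86164) × 360° = 30.01°.

30.0°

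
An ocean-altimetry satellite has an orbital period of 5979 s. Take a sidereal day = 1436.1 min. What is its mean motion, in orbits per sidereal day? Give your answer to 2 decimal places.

14.41

Orbits per sidereal day = 86166 / 5979.0 = 14.411.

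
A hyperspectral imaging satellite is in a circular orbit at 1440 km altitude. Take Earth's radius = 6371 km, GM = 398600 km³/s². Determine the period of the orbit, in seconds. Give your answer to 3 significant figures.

Semi-major axis a = 6371 + 1440 = 7811 km. Period T = 2π√(a³/μ) = 2π√(7811³/398600) = 6870.2 s = 114.50 min.

6870 seconds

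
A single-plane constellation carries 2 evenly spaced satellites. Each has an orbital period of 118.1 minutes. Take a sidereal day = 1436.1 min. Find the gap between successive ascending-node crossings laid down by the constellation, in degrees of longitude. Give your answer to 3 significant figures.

T = 118.1 min = 7086.0 s.
Single-satellite node shift = (7086.0/86166) × 360° = 29.61°.
With 2 satellites evenly phased, successive equator crossings are 29.61/2 = 14.803° apart.

14.8°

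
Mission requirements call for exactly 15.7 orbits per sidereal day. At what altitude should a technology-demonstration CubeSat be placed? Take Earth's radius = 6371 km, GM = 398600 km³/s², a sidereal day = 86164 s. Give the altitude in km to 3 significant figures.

Required period T = 86164 / 15.7 = 5488.2 s.
From T = 2π√(a³/μ): a = (μ T²/4π²)^(1/3) = (398600 × 5488.2² / 4π²)^(1/3) = 6725 km.
Altitude h = a − R = 6725 − 6371 = 354 km.

354 km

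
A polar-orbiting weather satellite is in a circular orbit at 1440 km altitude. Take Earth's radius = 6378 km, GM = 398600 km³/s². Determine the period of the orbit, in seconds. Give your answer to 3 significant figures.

6880 seconds

Semi-major axis a = 6378 + 1440 = 7818 km. Period T = 2π√(a³/μ) = 2π√(7818³/398600) = 6879.5 s = 114.66 min.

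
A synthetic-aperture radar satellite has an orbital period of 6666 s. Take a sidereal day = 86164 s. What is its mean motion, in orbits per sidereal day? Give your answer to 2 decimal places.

Orbits per sidereal day = 86164 / 6666.0 = 12.926.

12.93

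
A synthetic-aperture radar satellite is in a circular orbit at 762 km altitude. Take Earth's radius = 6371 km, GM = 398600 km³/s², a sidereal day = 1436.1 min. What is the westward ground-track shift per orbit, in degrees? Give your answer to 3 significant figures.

Semi-major axis a = 6371 + 762 = 7133 km. Period T = 2π√(a³/μ) = 2π√(7133³/398600) = 5995.4 s = 99.92 min.
During one orbit Earth rotates (5995.4 / 86166) × 360° = 25.05°.

25.0°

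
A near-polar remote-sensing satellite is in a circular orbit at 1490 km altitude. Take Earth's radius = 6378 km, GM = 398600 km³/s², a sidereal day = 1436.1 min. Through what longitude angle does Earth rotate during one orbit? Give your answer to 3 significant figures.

29.0°

Semi-major axis a = 6378 + 1490 = 7868 km. Period T = 2π√(a³/μ) = 2π√(7868³/398600) = 6945.6 s = 115.76 min.
During one orbit Earth rotates (6945.6 / 86166) × 360° = 29.02°.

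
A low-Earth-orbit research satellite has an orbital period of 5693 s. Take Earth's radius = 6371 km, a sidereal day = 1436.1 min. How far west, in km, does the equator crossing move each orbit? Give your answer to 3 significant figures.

2640 km

During one orbit Earth rotates (5693.0 / 86166) × 360° = 23.79°.
At the equator that is 23.79° × (2π·6371/360) km/° = 23.79 × 111.2 = 2645 km.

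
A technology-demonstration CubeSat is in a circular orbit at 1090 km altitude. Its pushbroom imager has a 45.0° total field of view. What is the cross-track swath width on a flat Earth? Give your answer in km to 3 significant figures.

Half-angle = 45.0°/2 = 22.5°.
Swath width ≈ 2h·tan(θ/2) = 2 × 1090 × tan(22.5°) = 903.0 km.

903 km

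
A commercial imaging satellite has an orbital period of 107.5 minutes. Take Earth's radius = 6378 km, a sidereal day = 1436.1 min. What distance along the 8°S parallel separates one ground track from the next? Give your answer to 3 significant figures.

2970 km

T = 107.5 min = 6450.0 s.
Node shift per orbit = (6450.0/86166) × 360° = 26.95°.
Equatorial spacing = 26.95 × 111.3 km/° = 3000 km.
At 8° latitude, spacing = 3000 × cos(8°) = 2971 km.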